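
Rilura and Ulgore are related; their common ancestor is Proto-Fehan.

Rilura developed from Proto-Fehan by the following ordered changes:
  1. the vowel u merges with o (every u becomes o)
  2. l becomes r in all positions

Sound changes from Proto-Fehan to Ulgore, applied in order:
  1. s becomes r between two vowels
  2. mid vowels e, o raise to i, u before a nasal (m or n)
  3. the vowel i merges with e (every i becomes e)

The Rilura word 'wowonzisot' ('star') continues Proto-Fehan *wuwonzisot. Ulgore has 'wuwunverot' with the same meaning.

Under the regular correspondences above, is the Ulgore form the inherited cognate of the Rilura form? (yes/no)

no

Derive the expected Ulgore reflex of *wuwonzisot:
Ulgore: start from *wuwonzisot.
  rule 1 (rhotacism): wuwonzisot → wuwonzirot
  rule 2 (pre-nasal raising): wuwonzirot → wuwunzirot
  rule 3 (vowel merger): wuwunzirot → wuwunzerot
  ⇒ Ulgore wuwunzerot
The regular Ulgore reflex would be 'wuwunzerot', but the attested form is 'wuwunverot'. The correspondence is irregular, so they are not cognates (the Ulgore form has a different source).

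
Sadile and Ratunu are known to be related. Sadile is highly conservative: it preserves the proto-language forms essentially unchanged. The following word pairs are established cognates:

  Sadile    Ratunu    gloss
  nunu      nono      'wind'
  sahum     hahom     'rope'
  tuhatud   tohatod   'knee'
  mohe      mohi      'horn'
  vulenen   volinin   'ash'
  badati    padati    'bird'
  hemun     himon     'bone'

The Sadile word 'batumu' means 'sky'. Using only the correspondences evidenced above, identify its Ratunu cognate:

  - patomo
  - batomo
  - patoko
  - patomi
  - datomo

badati ~ padati — Sadile b corresponds to Ratunu p word-initially before a back vowel.
sahum ~ hahom — Sadile u corresponds to Ratunu o after a consonant, before a nasal.
nunu ~ nono — Sadile u corresponds to Ratunu o word-finally.
Applying these to Sadile 'batumu':
  batumu → patumu   (b→p word-initially before a back vowel)
  patumu → patomu   (u→o after a consonant, before a nasal)
  patomu → patomo   (u→o word-finally)
So the Ratunu cognate is 'patomo'.

patomo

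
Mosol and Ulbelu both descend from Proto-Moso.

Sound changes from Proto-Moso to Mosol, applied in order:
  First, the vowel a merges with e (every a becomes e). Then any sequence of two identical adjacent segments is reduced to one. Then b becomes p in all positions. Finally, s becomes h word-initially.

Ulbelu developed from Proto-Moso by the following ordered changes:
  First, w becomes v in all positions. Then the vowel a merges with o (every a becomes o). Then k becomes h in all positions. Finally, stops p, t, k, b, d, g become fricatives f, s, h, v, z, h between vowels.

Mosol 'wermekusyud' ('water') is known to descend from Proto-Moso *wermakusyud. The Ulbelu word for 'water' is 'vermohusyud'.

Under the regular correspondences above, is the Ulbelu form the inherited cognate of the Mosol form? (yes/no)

Derive the expected Ulbelu reflex of *wermakusyud:
Ulbelu: *wermakusyud
  wermakusyud → vermakusyud   [unconditioned shift]
  vermakusyud → vermokusyud   [vowel merger]
  vermokusyud → vermohusyud   [unconditioned shift]
  vermohusyud (rule 4 does not apply)
  giving Ulbelu vermohusyud.
Ulbelu 'vermohusyud' matches the regular reflex exactly, so the pair is cognate.

yes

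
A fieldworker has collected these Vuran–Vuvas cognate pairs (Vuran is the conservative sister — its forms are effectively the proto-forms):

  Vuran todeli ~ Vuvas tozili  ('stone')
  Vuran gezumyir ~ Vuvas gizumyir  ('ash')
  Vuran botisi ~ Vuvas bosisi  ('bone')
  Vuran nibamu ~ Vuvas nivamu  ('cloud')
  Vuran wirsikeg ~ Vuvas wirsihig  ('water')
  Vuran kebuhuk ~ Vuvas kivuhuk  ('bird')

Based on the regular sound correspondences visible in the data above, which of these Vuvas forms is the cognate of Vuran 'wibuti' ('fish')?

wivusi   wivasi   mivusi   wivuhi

kebuhuk ~ kivuhuk — Vuran b corresponds to Vuvas v between vowels (before a back vowel).
botisi ~ bosisi — Vuran t corresponds to Vuvas s between vowels (before a front vowel).
Applying these to Vuran 'wibuti':
  wibuti → wivuti   (b→v between vowels (before a back vowel))
  wivuti → wivusi   (t→s between vowels (before a front vowel))
So the Vuvas cognate is 'wivusi'.

wivusi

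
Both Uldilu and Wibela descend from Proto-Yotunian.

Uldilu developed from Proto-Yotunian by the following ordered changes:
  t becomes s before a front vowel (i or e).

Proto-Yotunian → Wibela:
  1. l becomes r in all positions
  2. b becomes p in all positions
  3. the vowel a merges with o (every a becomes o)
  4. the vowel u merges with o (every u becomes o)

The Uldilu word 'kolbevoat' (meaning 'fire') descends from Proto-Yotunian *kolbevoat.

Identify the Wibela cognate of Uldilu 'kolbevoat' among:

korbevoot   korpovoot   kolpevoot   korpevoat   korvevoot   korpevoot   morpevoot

korpevoot

Wibela: *kolbevoat
  kolbevoat → korbevoat   [unconditioned shift]
  korbevoat → korpevoat   [unconditioned shift]
  korpevoat → korpevoot   [vowel merger]
  korpevoot (rule 4 does not apply)
  giving Wibela korpevoot.
Among the options, 'korpevoot' alone shows every Wibela change applied in order.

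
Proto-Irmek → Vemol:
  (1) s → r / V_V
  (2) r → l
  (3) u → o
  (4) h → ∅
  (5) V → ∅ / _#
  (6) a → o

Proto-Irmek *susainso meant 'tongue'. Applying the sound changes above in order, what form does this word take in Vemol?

soloins

Vemol: start from *susainso.
  rule 1 (rhotacism): susainso → surainso
  rule 2 (unconditioned shift): surainso → sulainso
  rule 3 (vowel merger): sulainso → solainso
  rule 4: no change — solainso
  rule 5 (apocope): solainso → solains
  rule 6 (vowel merger): solains → soloins
  ⇒ Vemol soloins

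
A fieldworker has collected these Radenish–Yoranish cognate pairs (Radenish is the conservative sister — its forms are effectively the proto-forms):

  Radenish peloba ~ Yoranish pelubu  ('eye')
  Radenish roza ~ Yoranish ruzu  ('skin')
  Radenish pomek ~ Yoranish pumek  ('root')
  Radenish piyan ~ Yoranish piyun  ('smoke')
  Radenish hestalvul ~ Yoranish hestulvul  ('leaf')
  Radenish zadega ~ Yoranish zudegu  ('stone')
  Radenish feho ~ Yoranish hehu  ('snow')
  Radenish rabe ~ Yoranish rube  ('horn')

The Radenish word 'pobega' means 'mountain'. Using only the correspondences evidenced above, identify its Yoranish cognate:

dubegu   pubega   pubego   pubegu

peloba ~ pelubu — Radenish o corresponds to Yoranish u after a consonant, before a labial obstruent.
peloba ~ pelubu, roza ~ ruzu — Radenish a corresponds to Yoranish u word-finally.
Applying these to Radenish 'pobega':
  pobega → pubega   (o→u after a consonant, before a labial obstruent)
  pubega → pubegu   (a→u word-finally)
So the Yoranish cognate is 'pubegu'.

pubegu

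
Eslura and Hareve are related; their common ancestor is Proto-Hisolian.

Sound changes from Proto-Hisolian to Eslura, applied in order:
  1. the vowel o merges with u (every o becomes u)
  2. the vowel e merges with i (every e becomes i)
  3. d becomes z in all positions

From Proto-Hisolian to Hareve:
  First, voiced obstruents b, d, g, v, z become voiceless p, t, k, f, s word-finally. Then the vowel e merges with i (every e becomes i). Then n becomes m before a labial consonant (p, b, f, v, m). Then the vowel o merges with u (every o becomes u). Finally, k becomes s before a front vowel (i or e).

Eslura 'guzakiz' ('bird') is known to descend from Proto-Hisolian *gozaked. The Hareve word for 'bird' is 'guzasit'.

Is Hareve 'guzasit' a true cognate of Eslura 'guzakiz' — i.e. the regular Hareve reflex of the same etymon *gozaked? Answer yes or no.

Derive the expected Hareve reflex of *gozaked:
Hareve: *gozaked
  gozaked → gozaket   [final devoicing]
  gozaket → gozakit   [vowel merger]
  gozakit (rule 3 does not apply)
  gozakit → guzakit   [vowel merger]
  guzakit → guzasit   [palatalisation]
  giving Hareve guzasit.
Hareve 'guzasit' matches the regular reflex exactly, so the pair is cognate.

yes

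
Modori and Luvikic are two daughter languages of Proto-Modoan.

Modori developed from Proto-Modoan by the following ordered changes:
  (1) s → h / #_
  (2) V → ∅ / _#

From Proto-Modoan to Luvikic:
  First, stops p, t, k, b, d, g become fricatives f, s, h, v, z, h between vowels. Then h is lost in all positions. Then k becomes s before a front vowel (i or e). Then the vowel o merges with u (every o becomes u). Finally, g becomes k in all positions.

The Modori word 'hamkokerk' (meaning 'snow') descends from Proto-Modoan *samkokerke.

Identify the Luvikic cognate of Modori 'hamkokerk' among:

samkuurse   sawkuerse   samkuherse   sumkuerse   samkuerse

samkuerse

Luvikic: *samkokerke
  samkokerke → samkoherke   [intervocalic lenition]
  samkoherke → samkoerke   [h-loss]
  samkoerke → samkoerse   [palatalisation]
  samkoerse → samkuerse   [vowel merger]
  samkuerse (rule 5 does not apply)
  giving Luvikic samkuerse.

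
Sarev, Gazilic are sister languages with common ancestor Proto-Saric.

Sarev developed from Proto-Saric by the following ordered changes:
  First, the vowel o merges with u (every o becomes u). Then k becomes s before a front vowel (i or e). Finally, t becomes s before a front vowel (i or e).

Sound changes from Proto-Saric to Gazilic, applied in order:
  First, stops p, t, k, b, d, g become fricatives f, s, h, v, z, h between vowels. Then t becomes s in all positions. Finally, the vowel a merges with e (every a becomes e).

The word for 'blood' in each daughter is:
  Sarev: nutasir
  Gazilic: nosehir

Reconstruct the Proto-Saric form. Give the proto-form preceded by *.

*notakir

Position 3: Sarev has t, Gazilic has s. Sarev preserves t here (none of its changes turn any other segment into t), so the proto-segment is *t.
Position 4: Sarev has a, Gazilic has e. Sarev preserves a here (none of its changes turn any other segment into a), so the proto-segment is *a.
Position 5: Sarev has s, Gazilic has h. Taking the neighbouring segments as reconstructed: Sarev s could go back to *t or *k or *s; Gazilic h could go back to *k or *g or *h — the one source consistent with every daughter is *k.
Verify the candidate proto-form against each daughter:
Sarev: *notakir > nutakir > nutasir  (by vowel merger, palatalisation)
Gazilic: *notakir
  notakir → nosahir   [intervocalic lenition]
  nosahir (rule 2 does not apply)
  nosahir → nosehir   [vowel merger]
  giving Gazilic nosehir.
*notakir is the unique common source.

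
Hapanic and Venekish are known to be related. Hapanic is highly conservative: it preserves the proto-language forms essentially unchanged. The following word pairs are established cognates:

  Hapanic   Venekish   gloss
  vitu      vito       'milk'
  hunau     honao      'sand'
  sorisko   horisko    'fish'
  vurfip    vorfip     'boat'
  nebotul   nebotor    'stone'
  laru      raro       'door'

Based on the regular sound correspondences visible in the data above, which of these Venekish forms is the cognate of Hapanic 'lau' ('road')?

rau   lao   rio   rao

rao

laru ~ raro — Hapanic l corresponds to Venekish r word-initially before a back vowel.
hunau ~ honao — Hapanic u corresponds to Venekish o word-finally.
Applying these to Hapanic 'lau':
  lau → rau   (l→r word-initially before a back vowel)
  rau → rao   (u→o word-finally)
So the Venekish cognate is 'rao'.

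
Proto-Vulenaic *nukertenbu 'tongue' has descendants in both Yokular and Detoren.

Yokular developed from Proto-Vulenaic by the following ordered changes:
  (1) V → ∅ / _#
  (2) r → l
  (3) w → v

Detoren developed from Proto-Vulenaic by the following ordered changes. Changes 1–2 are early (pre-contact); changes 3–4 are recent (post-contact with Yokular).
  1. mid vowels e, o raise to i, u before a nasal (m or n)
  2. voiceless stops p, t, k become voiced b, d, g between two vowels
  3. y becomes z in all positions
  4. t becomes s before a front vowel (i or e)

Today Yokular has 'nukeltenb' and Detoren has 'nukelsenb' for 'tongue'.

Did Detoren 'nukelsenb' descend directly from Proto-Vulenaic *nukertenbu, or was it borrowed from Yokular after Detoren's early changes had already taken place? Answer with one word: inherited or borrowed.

If inherited, *nukertenbu would pass through all of Detoren's changes:
Detoren: *nukertenbu > nukertinbu > nugertinbu > nugersinbu  (by pre-nasal raising, intervocalic voicing, palatalisation)
If borrowed from Yokular 'nukeltenb' after the early changes, it would undergo only the recent ones:
  rule 3 (unconditioned shift): no change (nukeltenb)
  rule 4 (palatalisation): nukeltenb → nukelsenb
  ⇒ as a loan: nukelsenb
Detoren 'nukelsenb' matches the loan outcome 'nukelsenb', not the inherited 'nugersinbu' — it skipped the early Detoren changes, so it was borrowed from Yokular.

borrowed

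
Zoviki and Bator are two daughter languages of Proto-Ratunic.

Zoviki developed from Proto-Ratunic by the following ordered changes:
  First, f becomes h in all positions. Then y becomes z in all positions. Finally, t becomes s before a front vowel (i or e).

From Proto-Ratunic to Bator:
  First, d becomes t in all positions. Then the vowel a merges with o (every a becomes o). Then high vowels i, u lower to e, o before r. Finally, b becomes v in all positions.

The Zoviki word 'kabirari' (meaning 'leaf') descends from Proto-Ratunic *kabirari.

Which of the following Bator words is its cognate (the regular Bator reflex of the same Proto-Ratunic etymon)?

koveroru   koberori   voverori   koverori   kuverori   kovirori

Bator: *kabirari
  kabirari (rule 1 does not apply)
  kabirari → kobirori   [vowel merger]
  kobirori → koberori   [pre-rhotic lowering]
  koberori → koverori   [unconditioned shift]
  giving Bator koverori.
The other candidates each miss or misapply at least one Bator change.

koverori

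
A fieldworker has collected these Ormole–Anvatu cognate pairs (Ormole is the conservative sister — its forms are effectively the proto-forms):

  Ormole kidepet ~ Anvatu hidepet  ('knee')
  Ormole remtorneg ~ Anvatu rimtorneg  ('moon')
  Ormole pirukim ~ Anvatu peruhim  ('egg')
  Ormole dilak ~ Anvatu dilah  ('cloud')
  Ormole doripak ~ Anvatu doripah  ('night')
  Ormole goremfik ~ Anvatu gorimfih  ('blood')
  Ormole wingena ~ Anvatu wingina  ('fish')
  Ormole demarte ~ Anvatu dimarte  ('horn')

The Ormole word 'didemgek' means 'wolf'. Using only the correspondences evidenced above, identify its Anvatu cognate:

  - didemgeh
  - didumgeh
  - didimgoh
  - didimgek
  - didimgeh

remtorneg ~ rimtorneg, goremfik ~ gorimfih — Ormole e corresponds to Anvatu i after a consonant, before a nasal.
dilak ~ dilah, doripak ~ doripah — Ormole k corresponds to Anvatu h word-finally.
Applying these to Ormole 'didemgek':
  didemgek → didimgek   (e→i after a consonant, before a nasal)
  didimgek → didimgeh   (k→h word-finally)
So the Anvatu cognate is 'didimgeh'.

didimgeh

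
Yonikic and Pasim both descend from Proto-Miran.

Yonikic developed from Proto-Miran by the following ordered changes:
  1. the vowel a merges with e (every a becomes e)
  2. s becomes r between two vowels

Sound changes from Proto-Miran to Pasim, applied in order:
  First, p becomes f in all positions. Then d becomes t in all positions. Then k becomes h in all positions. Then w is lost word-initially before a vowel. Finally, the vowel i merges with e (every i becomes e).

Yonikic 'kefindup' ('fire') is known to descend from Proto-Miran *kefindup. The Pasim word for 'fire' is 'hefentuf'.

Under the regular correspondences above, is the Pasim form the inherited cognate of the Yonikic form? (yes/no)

Derive the expected Pasim reflex of *kefindup:
Pasim: start from *kefindup.
  rule 1 (unconditioned shift): kefindup → kefinduf
  rule 2 (unconditioned shift): kefinduf → kefintuf
  rule 3 (unconditioned shift): kefintuf → hefintuf
  rule 4: no change — hefintuf
  rule 5 (vowel merger): hefintuf → hefentuf
  ⇒ Pasim hefentuf
Pasim 'hefentuf' matches the regular reflex exactly, so the pair is cognate.

yes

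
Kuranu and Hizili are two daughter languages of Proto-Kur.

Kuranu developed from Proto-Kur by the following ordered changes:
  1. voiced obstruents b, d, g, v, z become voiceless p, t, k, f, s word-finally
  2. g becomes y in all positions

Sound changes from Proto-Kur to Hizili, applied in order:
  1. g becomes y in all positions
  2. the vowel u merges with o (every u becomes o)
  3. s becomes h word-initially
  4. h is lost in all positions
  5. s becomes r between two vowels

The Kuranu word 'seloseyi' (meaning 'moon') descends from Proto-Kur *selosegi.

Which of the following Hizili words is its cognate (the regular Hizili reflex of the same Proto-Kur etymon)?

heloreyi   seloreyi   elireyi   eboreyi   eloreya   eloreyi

eloreyi

Hizili: *selosegi
  selosegi → seloseyi   [unconditioned shift]
  seloseyi (rule 2 does not apply)
  seloseyi → heloseyi   [debuccalisation]
  heloseyi → eloseyi   [h-loss]
  eloseyi → eloreyi   [rhotacism]
  giving Hizili eloreyi.
Among the options, 'eloreyi' alone shows every Hizili change applied in order.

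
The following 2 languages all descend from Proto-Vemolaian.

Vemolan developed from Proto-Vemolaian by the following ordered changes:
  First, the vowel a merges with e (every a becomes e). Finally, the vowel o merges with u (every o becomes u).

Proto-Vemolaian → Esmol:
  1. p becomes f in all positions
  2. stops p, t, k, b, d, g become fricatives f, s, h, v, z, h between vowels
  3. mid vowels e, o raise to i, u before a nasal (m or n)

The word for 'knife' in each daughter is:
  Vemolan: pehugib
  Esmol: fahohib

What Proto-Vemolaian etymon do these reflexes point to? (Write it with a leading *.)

Position 1: Vemolan has p, Esmol has f. Vemolan preserves p here (none of its changes turn any other segment into p), so the proto-segment is *p.
Position 2: Vemolan has e, Esmol has a. Esmol preserves a here (none of its changes turn any other segment into a), so the proto-segment is *a.
This points to *pahogib. Verify forward in each daughter:
Vemolan: *pahogib
  pahogib → pehogib   [vowel merger]
  pehogib → pehugib   [vowel merger]
  giving Vemolan pehugib.
Esmol: *pahogib
  pahogib → fahogib   [unconditioned shift]
  fahogib → fahohib   [intervocalic lenition]
  fahohib (rule 3 does not apply)
  giving Esmol fahohib.
*pahogib is the unique common source.

*pahogib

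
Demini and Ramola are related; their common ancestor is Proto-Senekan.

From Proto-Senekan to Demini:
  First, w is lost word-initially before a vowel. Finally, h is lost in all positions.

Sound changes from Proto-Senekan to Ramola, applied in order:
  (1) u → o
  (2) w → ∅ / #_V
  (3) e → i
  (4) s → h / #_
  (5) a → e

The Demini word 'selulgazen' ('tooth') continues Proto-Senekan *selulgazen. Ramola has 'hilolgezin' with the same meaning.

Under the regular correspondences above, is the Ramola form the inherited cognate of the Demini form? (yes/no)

yes

Derive the expected Ramola reflex of *selulgazen:
Ramola: start from *selulgazen.
  rule 1 (vowel merger): selulgazen → selolgazen
  rule 2: no change — selolgazen
  rule 3 (vowel merger): selolgazen → silolgazin
  rule 4 (debuccalisation): silolgazin → hilolgazin
  rule 5 (vowel merger): hilolgazin → hilolgezin
  ⇒ Ramola hilolgezin
Ramola 'hilolgezin' matches the regular reflex exactly, so the pair is cognate.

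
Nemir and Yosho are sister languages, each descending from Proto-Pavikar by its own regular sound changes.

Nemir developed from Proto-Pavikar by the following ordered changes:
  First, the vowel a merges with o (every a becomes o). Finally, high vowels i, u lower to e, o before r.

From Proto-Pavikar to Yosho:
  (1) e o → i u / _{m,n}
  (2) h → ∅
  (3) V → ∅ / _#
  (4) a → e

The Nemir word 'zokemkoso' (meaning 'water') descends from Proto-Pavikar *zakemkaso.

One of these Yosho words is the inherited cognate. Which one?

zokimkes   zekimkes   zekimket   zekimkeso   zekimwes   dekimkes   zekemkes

Yosho: start from *zakemkaso.
  rule 1 (pre-nasal raising): zakemkaso → zakimkaso
  rule 2: no change — zakimkaso
  rule 3 (apocope): zakimkaso → zakimkas
  rule 4 (vowel merger): zakimkas → zekimkes
  ⇒ Yosho zekimkes

zekimkes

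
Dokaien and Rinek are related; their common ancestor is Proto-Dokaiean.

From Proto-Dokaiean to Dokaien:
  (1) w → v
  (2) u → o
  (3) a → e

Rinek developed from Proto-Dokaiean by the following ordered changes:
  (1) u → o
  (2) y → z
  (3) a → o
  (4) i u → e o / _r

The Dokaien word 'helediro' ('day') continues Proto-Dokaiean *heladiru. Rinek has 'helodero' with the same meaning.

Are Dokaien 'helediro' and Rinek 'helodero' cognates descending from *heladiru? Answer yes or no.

yes

Derive the expected Rinek reflex of *heladiru:
Rinek: *heladiru > heladiro > helodiro > helodero  (by vowel merger, vowel merger, pre-rhotic lowering)
Rinek 'helodero' matches the regular reflex exactly, so the pair is cognate.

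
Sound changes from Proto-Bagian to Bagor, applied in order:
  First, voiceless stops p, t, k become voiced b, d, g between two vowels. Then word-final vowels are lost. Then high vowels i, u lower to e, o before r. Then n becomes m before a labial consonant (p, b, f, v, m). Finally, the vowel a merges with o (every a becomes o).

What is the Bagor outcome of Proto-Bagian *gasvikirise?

gosvigeris

Bagor: start from *gasvikirise.
  rule 1 (intervocalic voicing): gasvikirise → gasvigirise
  rule 2 (apocope): gasvigirise → gasvigiris
  rule 3 (pre-rhotic lowering): gasvigiris → gasvigeris
  rule 4: no change — gasvigeris
  rule 5 (vowel merger): gasvigeris → gosvigeris
  ⇒ Bagor gosvigeris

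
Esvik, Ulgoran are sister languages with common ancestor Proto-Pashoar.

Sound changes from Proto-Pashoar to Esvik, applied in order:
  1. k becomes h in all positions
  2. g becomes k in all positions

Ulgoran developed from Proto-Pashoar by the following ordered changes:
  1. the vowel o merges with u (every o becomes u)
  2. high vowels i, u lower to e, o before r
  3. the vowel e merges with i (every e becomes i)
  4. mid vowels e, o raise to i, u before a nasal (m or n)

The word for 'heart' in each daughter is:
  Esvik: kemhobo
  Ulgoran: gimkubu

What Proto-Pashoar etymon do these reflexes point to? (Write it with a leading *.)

*gemkobo

Position 5: Esvik has o, Ulgoran has u. Esvik preserves o here (none of its changes turn any other segment into o), so the proto-segment is *o.
Position 1: Esvik has k, Ulgoran has g. Ulgoran preserves g here (none of its changes turn any other segment into g), so the proto-segment is *g.
Verify the candidate proto-form against each daughter:
Esvik: *gemkobo
  gemkobo → gemhobo   [unconditioned shift]
  gemhobo → kemhobo   [unconditioned shift]
  giving Esvik kemhobo.
Ulgoran: start from *gemkobo.
  rule 1 (vowel merger): gemkobo → gemkubu
  rule 2: no change — gemkubu
  rule 3 (vowel merger): gemkubu → gimkubu
  rule 4: no change — gimkubu
  ⇒ Ulgoran gimkubu
*gemkobo is the unique common source.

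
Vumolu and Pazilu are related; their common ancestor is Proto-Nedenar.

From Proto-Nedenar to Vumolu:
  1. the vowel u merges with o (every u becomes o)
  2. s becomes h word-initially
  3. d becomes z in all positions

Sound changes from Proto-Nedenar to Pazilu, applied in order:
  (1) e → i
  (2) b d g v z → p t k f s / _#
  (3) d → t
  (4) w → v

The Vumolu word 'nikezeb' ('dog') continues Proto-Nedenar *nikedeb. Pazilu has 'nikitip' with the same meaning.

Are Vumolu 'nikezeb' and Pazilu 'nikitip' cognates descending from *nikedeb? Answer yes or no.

yes

Derive the expected Pazilu reflex of *nikedeb:
Pazilu: *nikedeb
  nikedeb → nikidib   [vowel merger]
  nikidib → nikidip   [final devoicing]
  nikidip → nikitip   [unconditioned shift]
  nikitip (rule 4 does not apply)
  giving Pazilu nikitip.
Pazilu 'nikitip' matches the regular reflex exactly, so the pair is cognate.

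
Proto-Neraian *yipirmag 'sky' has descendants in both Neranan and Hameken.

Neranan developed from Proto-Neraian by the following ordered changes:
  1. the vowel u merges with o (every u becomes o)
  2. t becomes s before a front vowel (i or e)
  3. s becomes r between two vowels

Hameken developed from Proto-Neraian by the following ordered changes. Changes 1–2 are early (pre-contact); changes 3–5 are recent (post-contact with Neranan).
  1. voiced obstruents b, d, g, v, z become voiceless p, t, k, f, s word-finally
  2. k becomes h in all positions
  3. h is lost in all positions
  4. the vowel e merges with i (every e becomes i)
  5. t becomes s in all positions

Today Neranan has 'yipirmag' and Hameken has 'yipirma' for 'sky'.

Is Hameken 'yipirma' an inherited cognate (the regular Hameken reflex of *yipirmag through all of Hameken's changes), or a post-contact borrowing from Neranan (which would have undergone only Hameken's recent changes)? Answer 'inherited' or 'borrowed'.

inherited

If inherited, *yipirmag would pass through all of Hameken's changes:
Hameken: *yipirmag
  yipirmag → yipirmak   [final devoicing]
  yipirmak → yipirmah   [unconditioned shift]
  yipirmah → yipirma   [h-loss]
  yipirma (rule 4 does not apply)
  yipirma (rule 5 does not apply)
  giving Hameken yipirma.
If borrowed from Neranan 'yipirmag' after the early changes, it would undergo only the recent ones:
  rule 3 (h-loss): no change (yipirmag)
  rule 4 (vowel merger): no change (yipirmag)
  rule 5 (unconditioned shift): no change (yipirmag)
  ⇒ as a loan: yipirmag
Hameken 'yipirma' matches the inherited outcome exactly, so it is an inherited cognate, not a loan.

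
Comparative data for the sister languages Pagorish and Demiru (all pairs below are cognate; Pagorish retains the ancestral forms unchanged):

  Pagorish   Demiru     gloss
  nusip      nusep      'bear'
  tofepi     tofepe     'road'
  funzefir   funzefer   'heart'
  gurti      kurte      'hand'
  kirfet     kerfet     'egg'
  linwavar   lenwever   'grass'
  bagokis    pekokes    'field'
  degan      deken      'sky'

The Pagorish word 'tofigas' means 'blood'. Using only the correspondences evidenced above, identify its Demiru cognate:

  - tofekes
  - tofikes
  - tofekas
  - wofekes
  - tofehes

tofekes

bagokis ~ pekokes — Pagorish i corresponds to Demiru e after a consonant, before a consonant other than r, m, n, p, b, f, v.
degan ~ deken — Pagorish g corresponds to Demiru k between vowels (before a back vowel).
bagokis ~ pekokes — Pagorish a corresponds to Demiru e after a consonant, before a consonant other than r, m, n, p, b, f, v.
Applying these to Pagorish 'tofigas':
  tofigas → tofegas   (i→e after a consonant, before a consonant other than r, m, n, p, b, f, v)
  tofegas → tofekas   (g→k between vowels (before a back vowel))
  tofekas → tofekes   (a→e after a consonant, before a consonant other than r, m, n, p, b, f, v)
So the Demiru cognate is 'tofekes'.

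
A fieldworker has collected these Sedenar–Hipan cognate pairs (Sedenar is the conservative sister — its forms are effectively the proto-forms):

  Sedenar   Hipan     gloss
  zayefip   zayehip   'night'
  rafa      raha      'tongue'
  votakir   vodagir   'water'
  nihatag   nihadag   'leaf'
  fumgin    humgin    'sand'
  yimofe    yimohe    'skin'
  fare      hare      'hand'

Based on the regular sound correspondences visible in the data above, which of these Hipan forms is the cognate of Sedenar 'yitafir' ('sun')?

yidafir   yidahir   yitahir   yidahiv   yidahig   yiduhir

yidahir

votakir ~ vodagir, nihatag ~ nihadag — Sedenar t corresponds to Hipan d between vowels (before a back vowel).
zayefip ~ zayehip — Sedenar f corresponds to Hipan h between vowels (before a front vowel).
Applying these to Sedenar 'yitafir':
  yitafir → yidafir   (t→d between vowels (before a back vowel))
  yidafir → yidahir   (f→h between vowels (before a front vowel))
So the Hipan cognate is 'yidahir'.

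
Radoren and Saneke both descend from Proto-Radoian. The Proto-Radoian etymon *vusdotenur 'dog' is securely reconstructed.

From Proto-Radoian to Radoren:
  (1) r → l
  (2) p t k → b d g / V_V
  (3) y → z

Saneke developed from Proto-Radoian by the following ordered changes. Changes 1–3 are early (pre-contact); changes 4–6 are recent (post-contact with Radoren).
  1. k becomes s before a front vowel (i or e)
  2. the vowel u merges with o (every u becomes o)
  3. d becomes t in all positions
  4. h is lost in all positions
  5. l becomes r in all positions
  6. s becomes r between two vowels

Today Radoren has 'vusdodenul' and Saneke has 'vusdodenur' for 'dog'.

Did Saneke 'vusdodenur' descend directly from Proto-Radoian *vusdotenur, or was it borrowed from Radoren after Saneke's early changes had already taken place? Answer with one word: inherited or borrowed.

borrowed

If inherited, *vusdotenur would pass through all of Saneke's changes:
Saneke: *vusdotenur
  vusdotenur (rule 1 does not apply)
  vusdotenur → vosdotenor   [vowel merger]
  vosdotenor → vostotenor   [unconditioned shift]
  vostotenor (rule 4 does not apply)
  vostotenor (rule 5 does not apply)
  vostotenor (rule 6 does not apply)
  giving Saneke vostotenor.
If borrowed from Radoren 'vusdodenul' after the early changes, it would undergo only the recent ones:
  rule 4 (h-loss): no change (vusdodenul)
  rule 5 (unconditioned shift): vusdodenul → vusdodenur
  rule 6 (rhotacism): no change (vusdodenur)
  ⇒ as a loan: vusdodenur
Saneke 'vusdodenur' matches the loan outcome 'vusdodenur', not the inherited 'vostotenor' — it skipped the early Saneke changes, so it was borrowed from Radoren.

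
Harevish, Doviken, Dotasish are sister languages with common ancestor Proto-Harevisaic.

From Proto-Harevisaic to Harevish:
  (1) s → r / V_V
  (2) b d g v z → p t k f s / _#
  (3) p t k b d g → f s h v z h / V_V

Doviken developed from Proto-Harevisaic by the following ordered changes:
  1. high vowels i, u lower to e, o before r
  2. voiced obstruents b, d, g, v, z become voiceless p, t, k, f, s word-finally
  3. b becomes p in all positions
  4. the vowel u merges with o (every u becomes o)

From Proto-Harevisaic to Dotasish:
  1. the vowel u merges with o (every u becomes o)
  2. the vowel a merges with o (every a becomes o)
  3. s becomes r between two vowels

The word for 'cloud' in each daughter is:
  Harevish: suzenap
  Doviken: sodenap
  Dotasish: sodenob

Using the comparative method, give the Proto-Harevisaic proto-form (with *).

Position 6: Harevish has a, Doviken has a, Dotasish has o. Harevish preserves a here (none of its changes turn any other segment into a), so the proto-segment is *a.
Position 3: Harevish has z, Doviken has d, Dotasish has d. Doviken preserves d here (none of its changes turn any other segment into d), so the proto-segment is *d.
Verify the candidate proto-form against each daughter:
Harevish: *sudenab
  sudenab (rule 1 does not apply)
  sudenab → sudenap   [final devoicing]
  sudenap → suzenap   [intervocalic lenition]
  giving Harevish suzenap.
Doviken: *sudenab > sudenap > sodenap  (by final devoicing, vowel merger)
Dotasish: *sudenab
  sudenab → sodenab   [vowel merger]
  sodenab → sodenob   [vowel merger]
  sodenob (rule 3 does not apply)
  giving Dotasish sodenob.
Only *sudenab yields all of Harevish suzenap, Doviken sodenap, Dotasish sodenob.

*sudenab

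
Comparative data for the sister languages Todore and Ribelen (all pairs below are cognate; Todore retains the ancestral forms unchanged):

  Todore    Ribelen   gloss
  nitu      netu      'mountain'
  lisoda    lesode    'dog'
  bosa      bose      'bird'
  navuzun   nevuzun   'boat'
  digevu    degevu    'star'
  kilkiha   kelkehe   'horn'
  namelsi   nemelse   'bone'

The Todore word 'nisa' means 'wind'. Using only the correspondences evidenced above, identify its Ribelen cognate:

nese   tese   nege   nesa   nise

nitu ~ netu, lisoda ~ lesode — Todore i corresponds to Ribelen e after a consonant, before a consonant other than r, m, n, p, b, f, v.
lisoda ~ lesode, bosa ~ bose — Todore a corresponds to Ribelen e word-finally.
Applying these to Todore 'nisa':
  nisa → nesa   (i→e after a consonant, before a consonant other than r, m, n, p, b, f, v)
  nesa → nese   (a→e word-finally)
So the Ribelen cognate is 'nese'.

nese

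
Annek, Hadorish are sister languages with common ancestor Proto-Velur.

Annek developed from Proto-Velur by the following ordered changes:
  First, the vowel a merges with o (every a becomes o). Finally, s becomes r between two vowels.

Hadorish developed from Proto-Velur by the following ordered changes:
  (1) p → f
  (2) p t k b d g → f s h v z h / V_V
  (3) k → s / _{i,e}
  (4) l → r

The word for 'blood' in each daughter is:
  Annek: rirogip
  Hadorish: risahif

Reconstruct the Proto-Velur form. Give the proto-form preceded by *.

*risagip

Position 5: Annek has g, Hadorish has h. Annek preserves g here (none of its changes turn any other segment into g), so the proto-segment is *g.
Position 3: Annek has r, Hadorish has s. Taking the neighbouring segments as reconstructed: Annek r could go back to *s or *r; Hadorish s could go back to *t or *s — the one source consistent with every daughter is *s.
This points to *risagip. Verify forward in each daughter:
Annek: *risagip > risogip > rirogip  (by vowel merger, rhotacism)
Hadorish: *risagip > risagif > risahif  (by unconditioned shift, intervocalic lenition)
No other proto-form is consistent with every reflex, so the reconstruction is *risagip.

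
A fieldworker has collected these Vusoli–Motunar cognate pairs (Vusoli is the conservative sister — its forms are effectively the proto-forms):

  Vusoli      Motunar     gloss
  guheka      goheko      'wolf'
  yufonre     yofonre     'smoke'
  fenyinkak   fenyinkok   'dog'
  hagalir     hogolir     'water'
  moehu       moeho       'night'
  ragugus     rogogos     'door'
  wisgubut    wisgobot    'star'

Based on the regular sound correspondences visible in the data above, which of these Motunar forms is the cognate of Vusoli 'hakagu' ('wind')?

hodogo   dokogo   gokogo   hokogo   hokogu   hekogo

hokogo

fenyinkak ~ fenyinkok, hagalir ~ hogolir — Vusoli a corresponds to Motunar o after a consonant, before a consonant other than r, m, n, p, b, f, v.
moehu ~ moeho — Vusoli u corresponds to Motunar o word-finally.
Applying these to Vusoli 'hakagu':
  hakagu → hokagu   (a→o after a consonant, before a consonant other than r, m, n, p, b, f, v)
  hokagu → hokogu   (a→o after a consonant, before a consonant other than r, m, n, p, b, f, v)
  hokogu → hokogo   (u→o word-finally)
So the Motunar cognate is 'hokogo'.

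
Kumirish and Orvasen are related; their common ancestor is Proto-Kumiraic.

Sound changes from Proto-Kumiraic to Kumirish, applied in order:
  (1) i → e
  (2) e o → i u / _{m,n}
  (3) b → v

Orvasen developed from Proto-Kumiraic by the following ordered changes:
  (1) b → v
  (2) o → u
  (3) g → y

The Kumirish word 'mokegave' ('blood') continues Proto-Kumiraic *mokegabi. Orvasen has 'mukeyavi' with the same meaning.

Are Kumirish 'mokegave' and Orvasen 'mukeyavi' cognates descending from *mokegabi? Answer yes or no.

Derive the expected Orvasen reflex of *mokegabi:
Orvasen: start from *mokegabi.
  rule 1 (unconditioned shift): mokegabi → mokegavi
  rule 2 (vowel merger): mokegavi → mukegavi
  rule 3 (unconditioned shift): mukegavi → mukeyavi
  ⇒ Orvasen mukeyavi
Orvasen 'mukeyavi' matches the regular reflex exactly, so the pair is cognate.

yes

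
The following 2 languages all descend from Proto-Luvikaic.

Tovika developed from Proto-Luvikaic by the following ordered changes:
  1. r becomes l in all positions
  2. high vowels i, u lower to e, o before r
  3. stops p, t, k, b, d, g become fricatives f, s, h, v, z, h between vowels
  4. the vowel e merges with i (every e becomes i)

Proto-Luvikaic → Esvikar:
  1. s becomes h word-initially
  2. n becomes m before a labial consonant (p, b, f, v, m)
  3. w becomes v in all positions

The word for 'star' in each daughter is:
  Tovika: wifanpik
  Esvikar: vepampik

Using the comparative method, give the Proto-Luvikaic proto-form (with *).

Position 1: Tovika has w, Esvikar has v. Tovika preserves w here (none of its changes turn any other segment into w), so the proto-segment is *w.
Position 5: Tovika has n, Esvikar has m. Tovika preserves n here (none of its changes turn any other segment into n), so the proto-segment is *n.
Position 3: Tovika has f, Esvikar has p. Esvikar preserves p here (none of its changes turn any other segment into p), so the proto-segment is *p.
Continuing position by position gives *wepanpik; check it forward:
Tovika: *wepanpik > wefanpik > wifanpik  (by intervocalic lenition, vowel merger)
Esvikar: *wepanpik > wepampik > vepampik  (by nasal place assimilation, unconditioned shift)
No other proto-form is consistent with every reflex, so the reconstruction is *wepanpik.

*wepanpik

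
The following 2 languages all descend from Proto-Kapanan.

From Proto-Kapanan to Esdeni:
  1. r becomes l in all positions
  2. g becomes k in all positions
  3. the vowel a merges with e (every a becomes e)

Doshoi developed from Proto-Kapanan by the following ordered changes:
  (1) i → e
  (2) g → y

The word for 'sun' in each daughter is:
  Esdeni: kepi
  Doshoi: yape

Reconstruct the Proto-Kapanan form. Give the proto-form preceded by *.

Position 4: Esdeni has i, Doshoi has e. Esdeni preserves i here (none of its changes turn any other segment into i), so the proto-segment is *i.
Position 1: Esdeni has k, Doshoi has y. Taking the neighbouring segments as reconstructed: Esdeni k could go back to *k or *g; Doshoi y could go back to *g or *y — the one source consistent with every daughter is *g.
Position 2: Esdeni has e, Doshoi has a. Doshoi preserves a here (none of its changes turn any other segment into a), so the proto-segment is *a.
This points to *gapi. Verify forward in each daughter:
Esdeni: start from *gapi.
  rule 1: no change — gapi
  rule 2 (unconditioned shift): gapi → kapi
  rule 3 (vowel merger): kapi → kepi
  ⇒ Esdeni kepi
Doshoi: start from *gapi.
  rule 1 (vowel merger): gapi → gape
  rule 2 (unconditioned shift): gape → yape
  ⇒ Doshoi yape
Only *gapi yields all of Esdeni kepi, Doshoi yape.

*gapi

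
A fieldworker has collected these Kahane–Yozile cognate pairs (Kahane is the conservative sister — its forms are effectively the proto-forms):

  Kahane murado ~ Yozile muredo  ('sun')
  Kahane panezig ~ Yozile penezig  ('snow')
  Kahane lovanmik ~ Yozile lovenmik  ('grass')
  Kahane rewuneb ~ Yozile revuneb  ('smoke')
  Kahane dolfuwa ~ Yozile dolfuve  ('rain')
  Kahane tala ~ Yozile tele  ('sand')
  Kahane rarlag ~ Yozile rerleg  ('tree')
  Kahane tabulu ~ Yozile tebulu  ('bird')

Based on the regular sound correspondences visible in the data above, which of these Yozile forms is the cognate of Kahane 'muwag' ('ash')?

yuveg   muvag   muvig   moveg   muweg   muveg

muveg

dolfuwa ~ dolfuve — Kahane w corresponds to Yozile v between vowels (before a back vowel).
murado ~ muredo, tala ~ tele — Kahane a corresponds to Yozile e after a consonant, before a consonant other than r, m, n, p, b, f, v.
Applying these to Kahane 'muwag':
  muwag → muvag   (w→v between vowels (before a back vowel))
  muvag → muveg   (a→e after a consonant, before a consonant other than r, m, n, p, b, f, v)
So the Yozile cognate is 'muveg'.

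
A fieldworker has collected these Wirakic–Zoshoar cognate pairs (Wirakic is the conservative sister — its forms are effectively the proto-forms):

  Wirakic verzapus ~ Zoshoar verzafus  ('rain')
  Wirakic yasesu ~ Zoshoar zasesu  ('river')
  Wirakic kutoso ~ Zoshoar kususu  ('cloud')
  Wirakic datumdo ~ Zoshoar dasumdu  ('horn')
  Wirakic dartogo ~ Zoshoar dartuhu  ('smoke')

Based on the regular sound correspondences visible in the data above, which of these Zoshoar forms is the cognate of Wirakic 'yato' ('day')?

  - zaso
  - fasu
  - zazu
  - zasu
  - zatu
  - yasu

yasesu ~ zasesu — Wirakic y corresponds to Zoshoar z word-initially before a back vowel.
kutoso ~ kususu — Wirakic t corresponds to Zoshoar s between vowels (before a back vowel).
kutoso ~ kususu, datumdo ~ dasumdu — Wirakic o corresponds to Zoshoar u word-finally.
Applying these to Wirakic 'yato':
  yato → zato   (y→z word-initially before a back vowel)
  zato → zaso   (t→s between vowels (before a back vowel))
  zaso → zasu   (o→u word-finally)
So the Zoshoar cognate is 'zasu'.

zasu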